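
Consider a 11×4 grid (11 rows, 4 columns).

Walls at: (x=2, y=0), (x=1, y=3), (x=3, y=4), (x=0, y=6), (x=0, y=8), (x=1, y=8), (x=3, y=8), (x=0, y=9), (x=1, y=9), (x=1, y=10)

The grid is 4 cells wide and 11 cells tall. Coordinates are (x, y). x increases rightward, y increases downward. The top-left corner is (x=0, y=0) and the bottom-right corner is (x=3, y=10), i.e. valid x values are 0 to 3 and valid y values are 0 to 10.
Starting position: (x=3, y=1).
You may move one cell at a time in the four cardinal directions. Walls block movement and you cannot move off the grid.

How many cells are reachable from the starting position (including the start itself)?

BFS flood-fill from (x=3, y=1):
  Distance 0: (x=3, y=1)
  Distance 1: (x=3, y=0), (x=2, y=1), (x=3, y=2)
  Distance 2: (x=1, y=1), (x=2, y=2), (x=3, y=3)
  Distance 3: (x=1, y=0), (x=0, y=1), (x=1, y=2), (x=2, y=3)
  Distance 4: (x=0, y=0), (x=0, y=2), (x=2, y=4)
  Distance 5: (x=0, y=3), (x=1, y=4), (x=2, y=5)
  Distance 6: (x=0, y=4), (x=1, y=5), (x=3, y=5), (x=2, y=6)
  Distance 7: (x=0, y=5), (x=1, y=6), (x=3, y=6), (x=2, y=7)
  Distance 8: (x=1, y=7), (x=3, y=7), (x=2, y=8)
  Distance 9: (x=0, y=7), (x=2, y=9)
  Distance 10: (x=3, y=9), (x=2, y=10)
  Distance 11: (x=3, y=10)
Total reachable: 33 (grid has 34 open cells total)

Answer: Reachable cells: 33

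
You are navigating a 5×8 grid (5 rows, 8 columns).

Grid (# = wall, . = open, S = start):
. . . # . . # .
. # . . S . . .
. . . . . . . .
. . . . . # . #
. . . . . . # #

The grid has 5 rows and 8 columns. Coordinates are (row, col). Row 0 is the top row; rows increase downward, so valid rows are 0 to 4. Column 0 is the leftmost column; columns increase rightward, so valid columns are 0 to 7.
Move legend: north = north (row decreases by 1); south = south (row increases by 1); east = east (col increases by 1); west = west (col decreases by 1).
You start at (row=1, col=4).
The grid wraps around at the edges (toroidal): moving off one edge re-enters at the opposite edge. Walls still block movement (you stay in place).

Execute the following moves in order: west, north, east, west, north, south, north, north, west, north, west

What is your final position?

Answer: Final position: (row=0, col=1)

Derivation:
Start: (row=1, col=4)
  west (west): (row=1, col=4) -> (row=1, col=3)
  north (north): blocked, stay at (row=1, col=3)
  east (east): (row=1, col=3) -> (row=1, col=4)
  west (west): (row=1, col=4) -> (row=1, col=3)
  north (north): blocked, stay at (row=1, col=3)
  south (south): (row=1, col=3) -> (row=2, col=3)
  north (north): (row=2, col=3) -> (row=1, col=3)
  north (north): blocked, stay at (row=1, col=3)
  west (west): (row=1, col=3) -> (row=1, col=2)
  north (north): (row=1, col=2) -> (row=0, col=2)
  west (west): (row=0, col=2) -> (row=0, col=1)
Final: (row=0, col=1)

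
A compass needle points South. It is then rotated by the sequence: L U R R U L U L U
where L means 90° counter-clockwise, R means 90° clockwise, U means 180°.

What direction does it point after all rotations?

Answer: Final heading: East

Derivation:
Start: South
  L (left (90° counter-clockwise)) -> East
  U (U-turn (180°)) -> West
  R (right (90° clockwise)) -> North
  R (right (90° clockwise)) -> East
  U (U-turn (180°)) -> West
  L (left (90° counter-clockwise)) -> South
  U (U-turn (180°)) -> North
  L (left (90° counter-clockwise)) -> West
  U (U-turn (180°)) -> East
Final: East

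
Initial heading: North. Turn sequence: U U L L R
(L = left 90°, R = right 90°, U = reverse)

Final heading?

Answer: Final heading: West

Derivation:
Start: North
  U (U-turn (180°)) -> South
  U (U-turn (180°)) -> North
  L (left (90° counter-clockwise)) -> West
  L (left (90° counter-clockwise)) -> South
  R (right (90° clockwise)) -> West
Final: West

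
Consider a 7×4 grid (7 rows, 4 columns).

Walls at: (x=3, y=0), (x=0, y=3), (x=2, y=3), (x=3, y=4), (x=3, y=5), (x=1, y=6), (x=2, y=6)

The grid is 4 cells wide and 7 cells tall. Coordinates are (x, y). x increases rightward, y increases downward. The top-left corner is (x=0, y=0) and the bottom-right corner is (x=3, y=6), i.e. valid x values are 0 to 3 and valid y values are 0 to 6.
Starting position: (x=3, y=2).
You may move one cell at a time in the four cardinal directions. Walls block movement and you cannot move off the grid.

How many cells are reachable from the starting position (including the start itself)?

Answer: Reachable cells: 20

Derivation:
BFS flood-fill from (x=3, y=2):
  Distance 0: (x=3, y=2)
  Distance 1: (x=3, y=1), (x=2, y=2), (x=3, y=3)
  Distance 2: (x=2, y=1), (x=1, y=2)
  Distance 3: (x=2, y=0), (x=1, y=1), (x=0, y=2), (x=1, y=3)
  Distance 4: (x=1, y=0), (x=0, y=1), (x=1, y=4)
  Distance 5: (x=0, y=0), (x=0, y=4), (x=2, y=4), (x=1, y=5)
  Distance 6: (x=0, y=5), (x=2, y=5)
  Distance 7: (x=0, y=6)
Total reachable: 20 (grid has 21 open cells total)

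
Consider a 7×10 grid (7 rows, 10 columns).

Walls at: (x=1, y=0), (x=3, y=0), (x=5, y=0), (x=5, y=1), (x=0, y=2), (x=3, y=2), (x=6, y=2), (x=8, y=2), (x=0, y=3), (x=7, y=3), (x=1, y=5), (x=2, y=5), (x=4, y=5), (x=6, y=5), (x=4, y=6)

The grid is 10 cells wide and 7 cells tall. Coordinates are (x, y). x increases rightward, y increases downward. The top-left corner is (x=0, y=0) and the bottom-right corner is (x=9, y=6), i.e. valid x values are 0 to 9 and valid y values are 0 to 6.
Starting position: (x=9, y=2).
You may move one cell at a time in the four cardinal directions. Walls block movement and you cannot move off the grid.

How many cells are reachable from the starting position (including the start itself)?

BFS flood-fill from (x=9, y=2):
  Distance 0: (x=9, y=2)
  Distance 1: (x=9, y=1), (x=9, y=3)
  Distance 2: (x=9, y=0), (x=8, y=1), (x=8, y=3), (x=9, y=4)
  Distance 3: (x=8, y=0), (x=7, y=1), (x=8, y=4), (x=9, y=5)
  Distance 4: (x=7, y=0), (x=6, y=1), (x=7, y=2), (x=7, y=4), (x=8, y=5), (x=9, y=6)
  Distance 5: (x=6, y=0), (x=6, y=4), (x=7, y=5), (x=8, y=6)
  Distance 6: (x=6, y=3), (x=5, y=4), (x=7, y=6)
  Distance 7: (x=5, y=3), (x=4, y=4), (x=5, y=5), (x=6, y=6)
  Distance 8: (x=5, y=2), (x=4, y=3), (x=3, y=4), (x=5, y=6)
  Distance 9: (x=4, y=2), (x=3, y=3), (x=2, y=4), (x=3, y=5)
  Distance 10: (x=4, y=1), (x=2, y=3), (x=1, y=4), (x=3, y=6)
  Distance 11: (x=4, y=0), (x=3, y=1), (x=2, y=2), (x=1, y=3), (x=0, y=4), (x=2, y=6)
  Distance 12: (x=2, y=1), (x=1, y=2), (x=0, y=5), (x=1, y=6)
  Distance 13: (x=2, y=0), (x=1, y=1), (x=0, y=6)
  Distance 14: (x=0, y=1)
  Distance 15: (x=0, y=0)
Total reachable: 55 (grid has 55 open cells total)

Answer: Reachable cells: 55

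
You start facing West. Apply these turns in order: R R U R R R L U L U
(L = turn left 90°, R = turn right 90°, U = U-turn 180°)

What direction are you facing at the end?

Answer: Final heading: North

Derivation:
Start: West
  R (right (90° clockwise)) -> North
  R (right (90° clockwise)) -> East
  U (U-turn (180°)) -> West
  R (right (90° clockwise)) -> North
  R (right (90° clockwise)) -> East
  R (right (90° clockwise)) -> South
  L (left (90° counter-clockwise)) -> East
  U (U-turn (180°)) -> West
  L (left (90° counter-clockwise)) -> South
  U (U-turn (180°)) -> North
Final: North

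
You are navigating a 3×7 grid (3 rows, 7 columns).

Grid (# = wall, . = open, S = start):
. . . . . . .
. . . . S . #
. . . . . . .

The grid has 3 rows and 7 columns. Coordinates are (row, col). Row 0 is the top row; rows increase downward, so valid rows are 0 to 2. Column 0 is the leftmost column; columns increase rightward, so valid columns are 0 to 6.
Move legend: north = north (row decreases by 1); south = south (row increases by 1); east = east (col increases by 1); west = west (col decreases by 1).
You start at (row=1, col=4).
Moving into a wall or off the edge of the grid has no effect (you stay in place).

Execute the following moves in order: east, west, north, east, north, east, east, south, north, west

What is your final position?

Start: (row=1, col=4)
  east (east): (row=1, col=4) -> (row=1, col=5)
  west (west): (row=1, col=5) -> (row=1, col=4)
  north (north): (row=1, col=4) -> (row=0, col=4)
  east (east): (row=0, col=4) -> (row=0, col=5)
  north (north): blocked, stay at (row=0, col=5)
  east (east): (row=0, col=5) -> (row=0, col=6)
  east (east): blocked, stay at (row=0, col=6)
  south (south): blocked, stay at (row=0, col=6)
  north (north): blocked, stay at (row=0, col=6)
  west (west): (row=0, col=6) -> (row=0, col=5)
Final: (row=0, col=5)

Answer: Final position: (row=0, col=5)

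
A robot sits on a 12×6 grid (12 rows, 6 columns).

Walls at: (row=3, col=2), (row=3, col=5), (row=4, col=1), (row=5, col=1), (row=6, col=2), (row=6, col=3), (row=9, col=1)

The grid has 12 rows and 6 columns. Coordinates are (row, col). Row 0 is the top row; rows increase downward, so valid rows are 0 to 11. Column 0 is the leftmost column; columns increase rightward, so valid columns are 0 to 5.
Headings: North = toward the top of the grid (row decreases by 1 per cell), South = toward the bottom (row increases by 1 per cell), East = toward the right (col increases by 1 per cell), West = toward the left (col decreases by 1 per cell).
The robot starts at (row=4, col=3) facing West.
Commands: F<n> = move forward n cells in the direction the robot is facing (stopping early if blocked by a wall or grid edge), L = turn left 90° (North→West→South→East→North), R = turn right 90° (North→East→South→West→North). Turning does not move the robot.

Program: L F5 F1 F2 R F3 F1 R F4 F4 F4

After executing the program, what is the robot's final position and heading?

Start: (row=4, col=3), facing West
  L: turn left, now facing South
  F5: move forward 1/5 (blocked), now at (row=5, col=3)
  F1: move forward 0/1 (blocked), now at (row=5, col=3)
  F2: move forward 0/2 (blocked), now at (row=5, col=3)
  R: turn right, now facing West
  F3: move forward 1/3 (blocked), now at (row=5, col=2)
  F1: move forward 0/1 (blocked), now at (row=5, col=2)
  R: turn right, now facing North
  F4: move forward 1/4 (blocked), now at (row=4, col=2)
  F4: move forward 0/4 (blocked), now at (row=4, col=2)
  F4: move forward 0/4 (blocked), now at (row=4, col=2)
Final: (row=4, col=2), facing North

Answer: Final position: (row=4, col=2), facing North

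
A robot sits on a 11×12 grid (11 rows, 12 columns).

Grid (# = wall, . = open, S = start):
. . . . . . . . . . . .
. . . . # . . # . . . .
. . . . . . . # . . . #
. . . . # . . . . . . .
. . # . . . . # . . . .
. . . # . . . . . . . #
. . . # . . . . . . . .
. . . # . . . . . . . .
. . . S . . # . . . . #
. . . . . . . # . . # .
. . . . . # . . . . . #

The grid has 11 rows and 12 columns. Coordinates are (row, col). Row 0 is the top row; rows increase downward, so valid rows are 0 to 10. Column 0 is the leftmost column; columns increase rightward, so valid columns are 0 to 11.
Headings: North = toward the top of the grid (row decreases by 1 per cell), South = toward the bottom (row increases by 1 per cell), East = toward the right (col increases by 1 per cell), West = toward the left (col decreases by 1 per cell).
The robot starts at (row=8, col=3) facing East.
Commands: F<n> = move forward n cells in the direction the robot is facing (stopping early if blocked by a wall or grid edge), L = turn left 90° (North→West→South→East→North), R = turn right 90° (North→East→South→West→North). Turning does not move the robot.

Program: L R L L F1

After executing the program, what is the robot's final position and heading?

Answer: Final position: (row=8, col=2), facing West

Derivation:
Start: (row=8, col=3), facing East
  L: turn left, now facing North
  R: turn right, now facing East
  L: turn left, now facing North
  L: turn left, now facing West
  F1: move forward 1, now at (row=8, col=2)
Final: (row=8, col=2), facing West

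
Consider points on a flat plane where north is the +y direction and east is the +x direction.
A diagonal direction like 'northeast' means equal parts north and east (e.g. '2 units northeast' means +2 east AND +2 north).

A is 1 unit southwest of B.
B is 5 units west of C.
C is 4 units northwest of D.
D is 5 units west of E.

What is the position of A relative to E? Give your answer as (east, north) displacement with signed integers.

Answer: A is at (east=-15, north=3) relative to E.

Derivation:
Place E at the origin (east=0, north=0).
  D is 5 units west of E: delta (east=-5, north=+0); D at (east=-5, north=0).
  C is 4 units northwest of D: delta (east=-4, north=+4); C at (east=-9, north=4).
  B is 5 units west of C: delta (east=-5, north=+0); B at (east=-14, north=4).
  A is 1 unit southwest of B: delta (east=-1, north=-1); A at (east=-15, north=3).
Therefore A relative to E: (east=-15, north=3).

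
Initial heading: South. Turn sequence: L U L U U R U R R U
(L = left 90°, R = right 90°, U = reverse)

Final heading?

Start: South
  L (left (90° counter-clockwise)) -> East
  U (U-turn (180°)) -> West
  L (left (90° counter-clockwise)) -> South
  U (U-turn (180°)) -> North
  U (U-turn (180°)) -> South
  R (right (90° clockwise)) -> West
  U (U-turn (180°)) -> East
  R (right (90° clockwise)) -> South
  R (right (90° clockwise)) -> West
  U (U-turn (180°)) -> East
Final: East

Answer: Final heading: East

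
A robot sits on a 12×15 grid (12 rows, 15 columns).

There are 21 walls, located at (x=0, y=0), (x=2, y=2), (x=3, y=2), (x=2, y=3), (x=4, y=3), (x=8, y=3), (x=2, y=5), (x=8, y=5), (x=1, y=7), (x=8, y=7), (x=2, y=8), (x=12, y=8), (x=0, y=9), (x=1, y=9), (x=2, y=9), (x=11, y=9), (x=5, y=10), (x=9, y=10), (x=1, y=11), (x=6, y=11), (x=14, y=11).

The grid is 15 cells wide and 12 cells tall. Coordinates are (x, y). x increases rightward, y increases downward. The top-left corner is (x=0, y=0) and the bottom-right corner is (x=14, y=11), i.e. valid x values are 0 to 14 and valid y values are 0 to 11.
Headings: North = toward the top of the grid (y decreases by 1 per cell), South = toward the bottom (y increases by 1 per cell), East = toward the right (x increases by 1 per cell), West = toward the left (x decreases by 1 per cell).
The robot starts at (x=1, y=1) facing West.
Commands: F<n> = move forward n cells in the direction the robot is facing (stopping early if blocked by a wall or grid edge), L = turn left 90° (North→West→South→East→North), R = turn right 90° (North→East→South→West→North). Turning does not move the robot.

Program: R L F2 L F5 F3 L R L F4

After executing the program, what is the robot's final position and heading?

Start: (x=1, y=1), facing West
  R: turn right, now facing North
  L: turn left, now facing West
  F2: move forward 1/2 (blocked), now at (x=0, y=1)
  L: turn left, now facing South
  F5: move forward 5, now at (x=0, y=6)
  F3: move forward 2/3 (blocked), now at (x=0, y=8)
  L: turn left, now facing East
  R: turn right, now facing South
  L: turn left, now facing East
  F4: move forward 1/4 (blocked), now at (x=1, y=8)
Final: (x=1, y=8), facing East

Answer: Final position: (x=1, y=8), facing East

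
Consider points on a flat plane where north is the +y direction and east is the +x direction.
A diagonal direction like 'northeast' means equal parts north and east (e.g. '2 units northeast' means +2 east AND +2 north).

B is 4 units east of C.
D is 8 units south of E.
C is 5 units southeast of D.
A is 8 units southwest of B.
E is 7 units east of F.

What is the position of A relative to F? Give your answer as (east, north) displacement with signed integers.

Place F at the origin (east=0, north=0).
  E is 7 units east of F: delta (east=+7, north=+0); E at (east=7, north=0).
  D is 8 units south of E: delta (east=+0, north=-8); D at (east=7, north=-8).
  C is 5 units southeast of D: delta (east=+5, north=-5); C at (east=12, north=-13).
  B is 4 units east of C: delta (east=+4, north=+0); B at (east=16, north=-13).
  A is 8 units southwest of B: delta (east=-8, north=-8); A at (east=8, north=-21).
Therefore A relative to F: (east=8, north=-21).

Answer: A is at (east=8, north=-21) relative to F.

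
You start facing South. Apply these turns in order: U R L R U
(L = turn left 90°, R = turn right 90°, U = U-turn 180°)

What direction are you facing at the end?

Start: South
  U (U-turn (180°)) -> North
  R (right (90° clockwise)) -> East
  L (left (90° counter-clockwise)) -> North
  R (right (90° clockwise)) -> East
  U (U-turn (180°)) -> West
Final: West

Answer: Final heading: West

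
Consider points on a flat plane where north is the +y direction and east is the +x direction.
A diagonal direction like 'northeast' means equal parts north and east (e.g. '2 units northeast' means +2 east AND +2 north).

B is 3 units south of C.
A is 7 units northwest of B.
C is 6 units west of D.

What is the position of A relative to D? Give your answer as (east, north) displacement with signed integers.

Place D at the origin (east=0, north=0).
  C is 6 units west of D: delta (east=-6, north=+0); C at (east=-6, north=0).
  B is 3 units south of C: delta (east=+0, north=-3); B at (east=-6, north=-3).
  A is 7 units northwest of B: delta (east=-7, north=+7); A at (east=-13, north=4).
Therefore A relative to D: (east=-13, north=4).

Answer: A is at (east=-13, north=4) relative to D.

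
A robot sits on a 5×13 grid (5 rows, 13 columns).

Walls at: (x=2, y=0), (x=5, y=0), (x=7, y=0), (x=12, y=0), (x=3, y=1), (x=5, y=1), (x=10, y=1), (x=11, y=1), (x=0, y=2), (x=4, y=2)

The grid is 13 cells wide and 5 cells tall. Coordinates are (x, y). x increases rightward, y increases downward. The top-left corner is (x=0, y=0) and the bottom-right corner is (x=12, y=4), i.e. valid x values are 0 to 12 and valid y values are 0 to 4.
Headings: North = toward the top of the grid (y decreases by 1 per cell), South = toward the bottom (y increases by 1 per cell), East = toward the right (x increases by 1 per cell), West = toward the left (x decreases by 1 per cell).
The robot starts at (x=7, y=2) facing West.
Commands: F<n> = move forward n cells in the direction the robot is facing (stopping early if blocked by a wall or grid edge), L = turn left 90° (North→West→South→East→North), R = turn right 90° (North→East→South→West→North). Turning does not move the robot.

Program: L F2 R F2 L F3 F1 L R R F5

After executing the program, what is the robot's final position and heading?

Start: (x=7, y=2), facing West
  L: turn left, now facing South
  F2: move forward 2, now at (x=7, y=4)
  R: turn right, now facing West
  F2: move forward 2, now at (x=5, y=4)
  L: turn left, now facing South
  F3: move forward 0/3 (blocked), now at (x=5, y=4)
  F1: move forward 0/1 (blocked), now at (x=5, y=4)
  L: turn left, now facing East
  R: turn right, now facing South
  R: turn right, now facing West
  F5: move forward 5, now at (x=0, y=4)
Final: (x=0, y=4), facing West

Answer: Final position: (x=0, y=4), facing West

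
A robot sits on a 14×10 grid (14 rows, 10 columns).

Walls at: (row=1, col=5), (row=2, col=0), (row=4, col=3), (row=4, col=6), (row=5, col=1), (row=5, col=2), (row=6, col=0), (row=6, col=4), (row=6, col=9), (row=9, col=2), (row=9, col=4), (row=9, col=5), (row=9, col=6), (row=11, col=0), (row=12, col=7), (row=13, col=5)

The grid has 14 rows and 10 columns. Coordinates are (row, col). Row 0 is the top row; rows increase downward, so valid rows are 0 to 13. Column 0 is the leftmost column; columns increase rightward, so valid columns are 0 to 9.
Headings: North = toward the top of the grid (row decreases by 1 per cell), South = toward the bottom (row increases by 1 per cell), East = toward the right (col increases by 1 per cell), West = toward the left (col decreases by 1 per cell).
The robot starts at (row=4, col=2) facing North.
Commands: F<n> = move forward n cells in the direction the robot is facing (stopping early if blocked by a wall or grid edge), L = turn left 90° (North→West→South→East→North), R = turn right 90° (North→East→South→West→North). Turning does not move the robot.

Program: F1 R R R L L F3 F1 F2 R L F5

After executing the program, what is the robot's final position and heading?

Answer: Final position: (row=3, col=9), facing East

Derivation:
Start: (row=4, col=2), facing North
  F1: move forward 1, now at (row=3, col=2)
  R: turn right, now facing East
  R: turn right, now facing South
  R: turn right, now facing West
  L: turn left, now facing South
  L: turn left, now facing East
  F3: move forward 3, now at (row=3, col=5)
  F1: move forward 1, now at (row=3, col=6)
  F2: move forward 2, now at (row=3, col=8)
  R: turn right, now facing South
  L: turn left, now facing East
  F5: move forward 1/5 (blocked), now at (row=3, col=9)
Final: (row=3, col=9), facing East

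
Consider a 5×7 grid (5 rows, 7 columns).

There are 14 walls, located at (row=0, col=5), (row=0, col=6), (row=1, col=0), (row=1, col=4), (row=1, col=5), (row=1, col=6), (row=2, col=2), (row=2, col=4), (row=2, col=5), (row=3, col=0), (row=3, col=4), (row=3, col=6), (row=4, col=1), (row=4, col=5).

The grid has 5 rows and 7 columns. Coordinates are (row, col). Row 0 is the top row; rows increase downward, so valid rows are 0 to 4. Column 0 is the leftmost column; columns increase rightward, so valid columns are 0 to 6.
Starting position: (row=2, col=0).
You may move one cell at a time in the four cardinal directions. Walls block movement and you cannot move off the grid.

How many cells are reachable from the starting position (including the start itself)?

BFS flood-fill from (row=2, col=0):
  Distance 0: (row=2, col=0)
  Distance 1: (row=2, col=1)
  Distance 2: (row=1, col=1), (row=3, col=1)
  Distance 3: (row=0, col=1), (row=1, col=2), (row=3, col=2)
  Distance 4: (row=0, col=0), (row=0, col=2), (row=1, col=3), (row=3, col=3), (row=4, col=2)
  Distance 5: (row=0, col=3), (row=2, col=3), (row=4, col=3)
  Distance 6: (row=0, col=4), (row=4, col=4)
Total reachable: 17 (grid has 21 open cells total)

Answer: Reachable cells: 17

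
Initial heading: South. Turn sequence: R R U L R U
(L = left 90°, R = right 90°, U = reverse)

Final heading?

Start: South
  R (right (90° clockwise)) -> West
  R (right (90° clockwise)) -> North
  U (U-turn (180°)) -> South
  L (left (90° counter-clockwise)) -> East
  R (right (90° clockwise)) -> South
  U (U-turn (180°)) -> North
Final: North

Answer: Final heading: North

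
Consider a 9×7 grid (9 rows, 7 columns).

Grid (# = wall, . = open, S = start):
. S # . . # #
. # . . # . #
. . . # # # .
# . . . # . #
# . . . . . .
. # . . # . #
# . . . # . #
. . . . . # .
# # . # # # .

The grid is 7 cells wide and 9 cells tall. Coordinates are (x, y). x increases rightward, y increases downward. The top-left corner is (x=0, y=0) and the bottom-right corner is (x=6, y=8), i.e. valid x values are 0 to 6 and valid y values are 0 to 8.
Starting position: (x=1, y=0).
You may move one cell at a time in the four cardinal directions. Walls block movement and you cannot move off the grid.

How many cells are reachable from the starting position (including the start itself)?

Answer: Reachable cells: 33

Derivation:
BFS flood-fill from (x=1, y=0):
  Distance 0: (x=1, y=0)
  Distance 1: (x=0, y=0)
  Distance 2: (x=0, y=1)
  Distance 3: (x=0, y=2)
  Distance 4: (x=1, y=2)
  Distance 5: (x=2, y=2), (x=1, y=3)
  Distance 6: (x=2, y=1), (x=2, y=3), (x=1, y=4)
  Distance 7: (x=3, y=1), (x=3, y=3), (x=2, y=4)
  Distance 8: (x=3, y=0), (x=3, y=4), (x=2, y=5)
  Distance 9: (x=4, y=0), (x=4, y=4), (x=3, y=5), (x=2, y=6)
  Distance 10: (x=5, y=4), (x=1, y=6), (x=3, y=6), (x=2, y=7)
  Distance 11: (x=5, y=3), (x=6, y=4), (x=5, y=5), (x=1, y=7), (x=3, y=7), (x=2, y=8)
  Distance 12: (x=5, y=6), (x=0, y=7), (x=4, y=7)
Total reachable: 33 (grid has 38 open cells total)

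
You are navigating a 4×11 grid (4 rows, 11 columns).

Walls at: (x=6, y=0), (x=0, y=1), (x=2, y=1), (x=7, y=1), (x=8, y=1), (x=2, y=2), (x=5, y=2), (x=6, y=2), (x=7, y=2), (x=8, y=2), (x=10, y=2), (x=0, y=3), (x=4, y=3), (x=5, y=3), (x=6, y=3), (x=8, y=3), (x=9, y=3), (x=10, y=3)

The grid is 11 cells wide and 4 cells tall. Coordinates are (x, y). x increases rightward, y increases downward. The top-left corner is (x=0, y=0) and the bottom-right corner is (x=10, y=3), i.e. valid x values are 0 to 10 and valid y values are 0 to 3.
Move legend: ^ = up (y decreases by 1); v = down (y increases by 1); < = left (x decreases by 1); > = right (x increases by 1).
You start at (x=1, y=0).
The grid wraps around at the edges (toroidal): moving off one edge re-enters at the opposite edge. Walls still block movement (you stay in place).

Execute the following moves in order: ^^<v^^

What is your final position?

Answer: Final position: (x=0, y=2)

Derivation:
Start: (x=1, y=0)
  ^ (up): (x=1, y=0) -> (x=1, y=3)
  ^ (up): (x=1, y=3) -> (x=1, y=2)
  < (left): (x=1, y=2) -> (x=0, y=2)
  v (down): blocked, stay at (x=0, y=2)
  ^ (up): blocked, stay at (x=0, y=2)
  ^ (up): blocked, stay at (x=0, y=2)
Final: (x=0, y=2)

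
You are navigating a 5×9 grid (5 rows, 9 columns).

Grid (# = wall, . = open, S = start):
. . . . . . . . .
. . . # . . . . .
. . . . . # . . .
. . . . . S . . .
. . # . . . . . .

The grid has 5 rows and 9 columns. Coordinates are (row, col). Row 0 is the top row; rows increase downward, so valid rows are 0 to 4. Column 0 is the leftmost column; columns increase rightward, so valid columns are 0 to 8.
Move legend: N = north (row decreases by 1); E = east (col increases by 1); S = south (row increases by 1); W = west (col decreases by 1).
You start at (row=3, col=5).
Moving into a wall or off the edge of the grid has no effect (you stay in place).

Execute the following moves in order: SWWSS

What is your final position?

Start: (row=3, col=5)
  S (south): (row=3, col=5) -> (row=4, col=5)
  W (west): (row=4, col=5) -> (row=4, col=4)
  W (west): (row=4, col=4) -> (row=4, col=3)
  S (south): blocked, stay at (row=4, col=3)
  S (south): blocked, stay at (row=4, col=3)
Final: (row=4, col=3)

Answer: Final position: (row=4, col=3)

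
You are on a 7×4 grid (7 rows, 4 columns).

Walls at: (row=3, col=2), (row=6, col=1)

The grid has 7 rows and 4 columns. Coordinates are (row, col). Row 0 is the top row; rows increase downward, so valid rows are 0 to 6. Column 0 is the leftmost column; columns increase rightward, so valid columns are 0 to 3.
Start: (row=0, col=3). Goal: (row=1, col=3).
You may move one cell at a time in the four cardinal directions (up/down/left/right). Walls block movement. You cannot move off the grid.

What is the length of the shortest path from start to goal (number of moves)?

Answer: Shortest path length: 1

Derivation:
BFS from (row=0, col=3) until reaching (row=1, col=3):
  Distance 0: (row=0, col=3)
  Distance 1: (row=0, col=2), (row=1, col=3)  <- goal reached here
One shortest path (1 moves): (row=0, col=3) -> (row=1, col=3)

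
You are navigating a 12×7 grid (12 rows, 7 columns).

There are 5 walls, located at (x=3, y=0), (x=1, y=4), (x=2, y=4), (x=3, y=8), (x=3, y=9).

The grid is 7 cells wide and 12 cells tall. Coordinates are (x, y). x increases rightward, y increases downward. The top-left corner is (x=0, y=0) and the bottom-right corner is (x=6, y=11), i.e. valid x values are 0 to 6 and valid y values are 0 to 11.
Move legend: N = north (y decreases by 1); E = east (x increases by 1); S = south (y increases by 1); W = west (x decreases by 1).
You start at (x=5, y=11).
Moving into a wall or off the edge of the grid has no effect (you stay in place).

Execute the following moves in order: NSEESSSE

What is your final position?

Answer: Final position: (x=6, y=11)

Derivation:
Start: (x=5, y=11)
  N (north): (x=5, y=11) -> (x=5, y=10)
  S (south): (x=5, y=10) -> (x=5, y=11)
  E (east): (x=5, y=11) -> (x=6, y=11)
  E (east): blocked, stay at (x=6, y=11)
  [×3]S (south): blocked, stay at (x=6, y=11)
  E (east): blocked, stay at (x=6, y=11)
Final: (x=6, y=11)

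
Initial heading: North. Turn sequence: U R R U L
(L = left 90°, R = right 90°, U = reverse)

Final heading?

Answer: Final heading: East

Derivation:
Start: North
  U (U-turn (180°)) -> South
  R (right (90° clockwise)) -> West
  R (right (90° clockwise)) -> North
  U (U-turn (180°)) -> South
  L (left (90° counter-clockwise)) -> East
Final: East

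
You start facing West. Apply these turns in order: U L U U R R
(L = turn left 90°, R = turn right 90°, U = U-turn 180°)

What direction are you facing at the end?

Start: West
  U (U-turn (180°)) -> East
  L (left (90° counter-clockwise)) -> North
  U (U-turn (180°)) -> South
  U (U-turn (180°)) -> North
  R (right (90° clockwise)) -> East
  R (right (90° clockwise)) -> South
Final: South

Answer: Final heading: South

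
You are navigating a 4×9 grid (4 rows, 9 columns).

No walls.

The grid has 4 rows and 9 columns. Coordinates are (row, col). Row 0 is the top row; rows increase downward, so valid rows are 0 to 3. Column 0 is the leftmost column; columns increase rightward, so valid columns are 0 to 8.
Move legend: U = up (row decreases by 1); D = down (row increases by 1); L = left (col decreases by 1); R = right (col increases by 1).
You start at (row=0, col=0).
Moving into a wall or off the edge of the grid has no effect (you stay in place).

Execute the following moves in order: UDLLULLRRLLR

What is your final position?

Start: (row=0, col=0)
  U (up): blocked, stay at (row=0, col=0)
  D (down): (row=0, col=0) -> (row=1, col=0)
  L (left): blocked, stay at (row=1, col=0)
  L (left): blocked, stay at (row=1, col=0)
  U (up): (row=1, col=0) -> (row=0, col=0)
  L (left): blocked, stay at (row=0, col=0)
  L (left): blocked, stay at (row=0, col=0)
  R (right): (row=0, col=0) -> (row=0, col=1)
  R (right): (row=0, col=1) -> (row=0, col=2)
  L (left): (row=0, col=2) -> (row=0, col=1)
  L (left): (row=0, col=1) -> (row=0, col=0)
  R (right): (row=0, col=0) -> (row=0, col=1)
Final: (row=0, col=1)

Answer: Final position: (row=0, col=1)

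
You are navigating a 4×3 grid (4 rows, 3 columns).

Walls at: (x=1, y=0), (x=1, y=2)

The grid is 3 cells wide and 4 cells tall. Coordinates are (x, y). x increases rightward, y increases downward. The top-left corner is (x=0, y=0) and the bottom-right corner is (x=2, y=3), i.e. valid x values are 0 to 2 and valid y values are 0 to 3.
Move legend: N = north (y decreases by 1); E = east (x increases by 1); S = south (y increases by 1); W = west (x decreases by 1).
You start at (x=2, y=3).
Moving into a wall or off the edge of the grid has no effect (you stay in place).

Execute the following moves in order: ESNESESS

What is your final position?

Start: (x=2, y=3)
  E (east): blocked, stay at (x=2, y=3)
  S (south): blocked, stay at (x=2, y=3)
  N (north): (x=2, y=3) -> (x=2, y=2)
  E (east): blocked, stay at (x=2, y=2)
  S (south): (x=2, y=2) -> (x=2, y=3)
  E (east): blocked, stay at (x=2, y=3)
  S (south): blocked, stay at (x=2, y=3)
  S (south): blocked, stay at (x=2, y=3)
Final: (x=2, y=3)

Answer: Final position: (x=2, y=3)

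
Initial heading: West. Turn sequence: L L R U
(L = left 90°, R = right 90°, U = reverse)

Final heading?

Start: West
  L (left (90° counter-clockwise)) -> South
  L (left (90° counter-clockwise)) -> East
  R (right (90° clockwise)) -> South
  U (U-turn (180°)) -> North
Final: North

Answer: Final heading: North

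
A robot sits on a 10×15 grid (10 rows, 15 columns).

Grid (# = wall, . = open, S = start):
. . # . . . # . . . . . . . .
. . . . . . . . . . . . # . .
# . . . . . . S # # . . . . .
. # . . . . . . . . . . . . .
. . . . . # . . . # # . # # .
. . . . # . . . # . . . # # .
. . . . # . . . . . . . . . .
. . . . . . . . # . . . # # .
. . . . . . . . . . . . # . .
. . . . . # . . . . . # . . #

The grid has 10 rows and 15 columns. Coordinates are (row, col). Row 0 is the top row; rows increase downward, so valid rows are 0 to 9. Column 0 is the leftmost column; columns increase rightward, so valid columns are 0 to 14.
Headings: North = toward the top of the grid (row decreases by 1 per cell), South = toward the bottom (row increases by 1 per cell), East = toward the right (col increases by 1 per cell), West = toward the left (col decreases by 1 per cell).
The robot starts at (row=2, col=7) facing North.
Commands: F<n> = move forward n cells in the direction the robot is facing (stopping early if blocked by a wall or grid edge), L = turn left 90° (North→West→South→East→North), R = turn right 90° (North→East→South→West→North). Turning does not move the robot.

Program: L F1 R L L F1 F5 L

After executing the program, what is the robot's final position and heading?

Answer: Final position: (row=8, col=6), facing East

Derivation:
Start: (row=2, col=7), facing North
  L: turn left, now facing West
  F1: move forward 1, now at (row=2, col=6)
  R: turn right, now facing North
  L: turn left, now facing West
  L: turn left, now facing South
  F1: move forward 1, now at (row=3, col=6)
  F5: move forward 5, now at (row=8, col=6)
  L: turn left, now facing East
Final: (row=8, col=6), facing East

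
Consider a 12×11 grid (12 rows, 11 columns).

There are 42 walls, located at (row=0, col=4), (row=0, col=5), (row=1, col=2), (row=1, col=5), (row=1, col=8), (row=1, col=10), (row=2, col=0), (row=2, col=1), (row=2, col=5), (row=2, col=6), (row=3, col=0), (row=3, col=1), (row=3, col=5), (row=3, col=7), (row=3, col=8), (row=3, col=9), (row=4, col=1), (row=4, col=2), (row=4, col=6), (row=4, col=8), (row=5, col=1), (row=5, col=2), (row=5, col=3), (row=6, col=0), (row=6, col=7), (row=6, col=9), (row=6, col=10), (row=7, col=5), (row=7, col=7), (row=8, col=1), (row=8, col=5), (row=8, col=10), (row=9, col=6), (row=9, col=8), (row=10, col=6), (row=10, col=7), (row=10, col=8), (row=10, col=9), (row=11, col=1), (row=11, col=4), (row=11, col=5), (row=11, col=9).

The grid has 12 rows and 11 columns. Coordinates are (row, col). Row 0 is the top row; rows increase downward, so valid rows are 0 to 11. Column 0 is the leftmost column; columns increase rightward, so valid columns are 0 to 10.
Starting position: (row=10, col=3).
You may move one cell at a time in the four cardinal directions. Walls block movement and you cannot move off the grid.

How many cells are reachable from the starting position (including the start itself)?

BFS flood-fill from (row=10, col=3):
  Distance 0: (row=10, col=3)
  Distance 1: (row=9, col=3), (row=10, col=2), (row=10, col=4), (row=11, col=3)
  Distance 2: (row=8, col=3), (row=9, col=2), (row=9, col=4), (row=10, col=1), (row=10, col=5), (row=11, col=2)
  Distance 3: (row=7, col=3), (row=8, col=2), (row=8, col=4), (row=9, col=1), (row=9, col=5), (row=10, col=0)
  Distance 4: (row=6, col=3), (row=7, col=2), (row=7, col=4), (row=9, col=0), (row=11, col=0)
  Distance 5: (row=6, col=2), (row=6, col=4), (row=7, col=1), (row=8, col=0)
  Distance 6: (row=5, col=4), (row=6, col=1), (row=6, col=5), (row=7, col=0)
  Distance 7: (row=4, col=4), (row=5, col=5), (row=6, col=6)
  Distance 8: (row=3, col=4), (row=4, col=3), (row=4, col=5), (row=5, col=6), (row=7, col=6)
  Distance 9: (row=2, col=4), (row=3, col=3), (row=5, col=7), (row=8, col=6)
  Distance 10: (row=1, col=4), (row=2, col=3), (row=3, col=2), (row=4, col=7), (row=5, col=8), (row=8, col=7)
  Distance 11: (row=1, col=3), (row=2, col=2), (row=5, col=9), (row=6, col=8), (row=8, col=8), (row=9, col=7)
  Distance 12: (row=0, col=3), (row=4, col=9), (row=5, col=10), (row=7, col=8), (row=8, col=9)
  Distance 13: (row=0, col=2), (row=4, col=10), (row=7, col=9), (row=9, col=9)
  Distance 14: (row=0, col=1), (row=3, col=10), (row=7, col=10), (row=9, col=10)
  Distance 15: (row=0, col=0), (row=1, col=1), (row=2, col=10), (row=10, col=10)
  Distance 16: (row=1, col=0), (row=2, col=9), (row=11, col=10)
  Distance 17: (row=1, col=9), (row=2, col=8)
  Distance 18: (row=0, col=9), (row=2, col=7)
  Distance 19: (row=0, col=8), (row=0, col=10), (row=1, col=7)
  Distance 20: (row=0, col=7), (row=1, col=6)
  Distance 21: (row=0, col=6)
Total reachable: 84 (grid has 90 open cells total)

Answer: Reachable cells: 84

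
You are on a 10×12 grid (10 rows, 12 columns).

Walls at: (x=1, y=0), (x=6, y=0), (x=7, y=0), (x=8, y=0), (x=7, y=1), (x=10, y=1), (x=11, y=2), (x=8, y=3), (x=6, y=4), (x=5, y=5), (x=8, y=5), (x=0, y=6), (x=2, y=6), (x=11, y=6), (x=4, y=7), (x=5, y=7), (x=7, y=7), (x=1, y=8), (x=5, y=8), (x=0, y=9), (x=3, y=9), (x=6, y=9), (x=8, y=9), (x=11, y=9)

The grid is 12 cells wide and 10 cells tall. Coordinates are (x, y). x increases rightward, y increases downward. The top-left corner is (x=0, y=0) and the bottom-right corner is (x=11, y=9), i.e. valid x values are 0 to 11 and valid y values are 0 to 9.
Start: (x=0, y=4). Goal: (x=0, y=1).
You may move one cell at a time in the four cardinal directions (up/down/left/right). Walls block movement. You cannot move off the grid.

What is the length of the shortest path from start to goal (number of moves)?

BFS from (x=0, y=4) until reaching (x=0, y=1):
  Distance 0: (x=0, y=4)
  Distance 1: (x=0, y=3), (x=1, y=4), (x=0, y=5)
  Distance 2: (x=0, y=2), (x=1, y=3), (x=2, y=4), (x=1, y=5)
  Distance 3: (x=0, y=1), (x=1, y=2), (x=2, y=3), (x=3, y=4), (x=2, y=5), (x=1, y=6)  <- goal reached here
One shortest path (3 moves): (x=0, y=4) -> (x=0, y=3) -> (x=0, y=2) -> (x=0, y=1)

Answer: Shortest path length: 3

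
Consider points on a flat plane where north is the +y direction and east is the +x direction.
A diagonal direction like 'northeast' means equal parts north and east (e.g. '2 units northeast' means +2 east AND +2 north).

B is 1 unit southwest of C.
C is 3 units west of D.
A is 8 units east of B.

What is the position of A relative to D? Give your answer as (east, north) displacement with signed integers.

Answer: A is at (east=4, north=-1) relative to D.

Derivation:
Place D at the origin (east=0, north=0).
  C is 3 units west of D: delta (east=-3, north=+0); C at (east=-3, north=0).
  B is 1 unit southwest of C: delta (east=-1, north=-1); B at (east=-4, north=-1).
  A is 8 units east of B: delta (east=+8, north=+0); A at (east=4, north=-1).
Therefore A relative to D: (east=4, north=-1).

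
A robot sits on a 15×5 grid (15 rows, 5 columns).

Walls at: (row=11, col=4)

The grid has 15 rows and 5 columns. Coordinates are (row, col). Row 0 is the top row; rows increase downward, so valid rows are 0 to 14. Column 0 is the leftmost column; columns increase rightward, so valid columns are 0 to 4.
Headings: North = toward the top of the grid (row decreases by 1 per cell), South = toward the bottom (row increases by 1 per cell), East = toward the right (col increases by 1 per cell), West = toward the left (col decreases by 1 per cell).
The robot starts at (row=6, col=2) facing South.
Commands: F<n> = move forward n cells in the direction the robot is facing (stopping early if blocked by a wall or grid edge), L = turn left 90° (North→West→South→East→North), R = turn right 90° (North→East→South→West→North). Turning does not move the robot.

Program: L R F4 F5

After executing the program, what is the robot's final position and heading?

Answer: Final position: (row=14, col=2), facing South

Derivation:
Start: (row=6, col=2), facing South
  L: turn left, now facing East
  R: turn right, now facing South
  F4: move forward 4, now at (row=10, col=2)
  F5: move forward 4/5 (blocked), now at (row=14, col=2)
Final: (row=14, col=2), facing South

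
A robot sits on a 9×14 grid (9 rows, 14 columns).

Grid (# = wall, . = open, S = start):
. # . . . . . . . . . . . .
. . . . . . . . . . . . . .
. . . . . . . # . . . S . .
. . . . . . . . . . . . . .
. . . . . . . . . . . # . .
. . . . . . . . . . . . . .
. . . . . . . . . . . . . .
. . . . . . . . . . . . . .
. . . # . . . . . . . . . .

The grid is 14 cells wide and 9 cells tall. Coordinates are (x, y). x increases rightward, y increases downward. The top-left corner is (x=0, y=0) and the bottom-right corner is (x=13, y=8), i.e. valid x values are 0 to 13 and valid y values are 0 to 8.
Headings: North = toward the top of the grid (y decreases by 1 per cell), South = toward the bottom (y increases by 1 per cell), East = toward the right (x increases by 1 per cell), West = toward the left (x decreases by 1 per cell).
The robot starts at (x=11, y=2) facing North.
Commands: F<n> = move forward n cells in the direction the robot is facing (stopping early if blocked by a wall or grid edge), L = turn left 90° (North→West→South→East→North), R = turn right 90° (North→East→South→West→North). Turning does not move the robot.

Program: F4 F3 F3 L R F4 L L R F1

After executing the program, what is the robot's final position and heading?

Start: (x=11, y=2), facing North
  F4: move forward 2/4 (blocked), now at (x=11, y=0)
  F3: move forward 0/3 (blocked), now at (x=11, y=0)
  F3: move forward 0/3 (blocked), now at (x=11, y=0)
  L: turn left, now facing West
  R: turn right, now facing North
  F4: move forward 0/4 (blocked), now at (x=11, y=0)
  L: turn left, now facing West
  L: turn left, now facing South
  R: turn right, now facing West
  F1: move forward 1, now at (x=10, y=0)
Final: (x=10, y=0), facing West

Answer: Final position: (x=10, y=0), facing West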